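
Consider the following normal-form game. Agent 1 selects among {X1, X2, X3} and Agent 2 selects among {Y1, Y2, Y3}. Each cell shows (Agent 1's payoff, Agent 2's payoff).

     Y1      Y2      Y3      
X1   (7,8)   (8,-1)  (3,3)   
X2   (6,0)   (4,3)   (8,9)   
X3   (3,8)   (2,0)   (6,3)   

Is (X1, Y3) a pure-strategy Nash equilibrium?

Holding Agent 2 at Y3: Agent 1 gets 3 from X1 but could get 8 by switching to X2. Agent 1 has a profitable deviation.

No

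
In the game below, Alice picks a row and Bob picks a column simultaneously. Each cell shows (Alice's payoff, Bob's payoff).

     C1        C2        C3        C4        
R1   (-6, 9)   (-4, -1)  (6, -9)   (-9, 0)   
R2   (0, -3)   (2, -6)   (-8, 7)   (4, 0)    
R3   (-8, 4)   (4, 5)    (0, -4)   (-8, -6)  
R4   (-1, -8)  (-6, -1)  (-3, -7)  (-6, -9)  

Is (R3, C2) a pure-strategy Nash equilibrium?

Yes

Holding Bob at C2: Alice gets 4 from R3, versus -4 from R1, 2 from R2, -6 from R4. No profitable deviation for Alice.
Holding Alice at R3: Bob gets 5 from C2, versus 4 from C1, -4 from C3, -6 from C4. No profitable deviation for Bob either.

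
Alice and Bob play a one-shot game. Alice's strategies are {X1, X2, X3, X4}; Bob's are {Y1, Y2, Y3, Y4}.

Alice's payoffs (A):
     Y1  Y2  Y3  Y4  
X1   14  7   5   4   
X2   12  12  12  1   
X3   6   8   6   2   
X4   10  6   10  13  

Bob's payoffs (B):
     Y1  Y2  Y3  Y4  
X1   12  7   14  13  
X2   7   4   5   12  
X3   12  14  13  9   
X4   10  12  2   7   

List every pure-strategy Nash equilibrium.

No pure-strategy Nash equilibrium

Find each player's best response to every opponent strategy; NE are the intersections.
Alice's best responses — vs Y1: X1 (payoff 14); vs Y2: X2 (payoff 12); vs Y3: X2 (payoff 12); vs Y4: X4 (payoff 13).
Bob's best responses — vs X1: Y3 (payoff 14); vs X2: Y4 (payoff 12); vs X3: Y2 (payoff 14); vs X4: Y2 (payoff 12).
No cell has both players best-responding. For instance, Alice's best reply to Y2 is X2, but against X2 Bob prefers Y4 over Y2.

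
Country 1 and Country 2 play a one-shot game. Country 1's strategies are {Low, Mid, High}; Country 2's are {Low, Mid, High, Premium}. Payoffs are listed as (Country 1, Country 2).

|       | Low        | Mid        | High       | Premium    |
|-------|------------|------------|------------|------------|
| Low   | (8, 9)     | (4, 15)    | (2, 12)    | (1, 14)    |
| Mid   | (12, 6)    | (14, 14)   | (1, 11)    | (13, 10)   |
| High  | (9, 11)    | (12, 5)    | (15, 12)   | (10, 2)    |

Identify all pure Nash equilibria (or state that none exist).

(Mid, Mid) and (High, High)

Find each player's best response to every opponent strategy; NE are the intersections.
Country 1's best responses — vs Low: Mid (payoff 12); vs Mid: Mid (payoff 14); vs High: High (payoff 15); vs Premium: Mid (payoff 13).
Country 2's best responses — vs Low: Mid (payoff 15); vs Mid: Mid (payoff 14); vs High: High (payoff 12).
Mutual best responses occur at (Mid, Mid) and (High, High); at each, neither player gains by switching.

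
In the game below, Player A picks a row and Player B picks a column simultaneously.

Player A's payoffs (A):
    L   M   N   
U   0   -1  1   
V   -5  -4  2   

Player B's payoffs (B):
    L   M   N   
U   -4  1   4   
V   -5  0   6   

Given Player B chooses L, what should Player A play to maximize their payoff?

With Player B fixed at L, Player A's payoffs are: U → 0, V → -5.
The maximum is 0, achieved by U.

U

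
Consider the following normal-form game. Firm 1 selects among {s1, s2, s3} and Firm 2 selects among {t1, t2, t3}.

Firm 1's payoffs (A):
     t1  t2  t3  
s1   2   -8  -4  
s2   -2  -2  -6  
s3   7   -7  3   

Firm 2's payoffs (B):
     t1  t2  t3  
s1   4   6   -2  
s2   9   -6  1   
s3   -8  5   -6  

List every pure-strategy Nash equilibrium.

Find each player's best response to every opponent strategy; NE are the intersections.
Firm 1's best responses — vs t1: s3 (payoff 7); vs t2: s2 (payoff -2); vs t3: s3 (payoff 3).
Firm 2's best responses — vs s1: t2 (payoff 6); vs s2: t1 (payoff 9); vs s3: t2 (payoff 5).
No cell has both players best-responding. For instance, Firm 1's best reply to t1 is s3, but against s3 Firm 2 prefers t2 over t1.

None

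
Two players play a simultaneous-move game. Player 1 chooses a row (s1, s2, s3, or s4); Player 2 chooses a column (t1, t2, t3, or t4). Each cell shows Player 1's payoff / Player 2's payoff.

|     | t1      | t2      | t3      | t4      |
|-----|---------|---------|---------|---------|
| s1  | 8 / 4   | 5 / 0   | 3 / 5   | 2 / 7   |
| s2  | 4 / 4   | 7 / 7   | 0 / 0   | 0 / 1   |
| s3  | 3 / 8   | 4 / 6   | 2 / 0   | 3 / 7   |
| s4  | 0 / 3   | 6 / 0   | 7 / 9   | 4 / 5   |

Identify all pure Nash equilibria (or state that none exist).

Find each player's best response to every opponent strategy; NE are the intersections.
Player 1's best responses — vs t1: s1 (payoff 8); vs t2: s2 (payoff 7); vs t3: s4 (payoff 7); vs t4: s4 (payoff 4).
Player 2's best responses — vs s1: t4 (payoff 7); vs s2: t2 (payoff 7); vs s3: t1 (payoff 8); vs s4: t3 (payoff 9).
Mutual best responses occur at (s2, t2) and (s4, t3); at each, neither player gains by switching.

(s2, t2) and (s4, t3)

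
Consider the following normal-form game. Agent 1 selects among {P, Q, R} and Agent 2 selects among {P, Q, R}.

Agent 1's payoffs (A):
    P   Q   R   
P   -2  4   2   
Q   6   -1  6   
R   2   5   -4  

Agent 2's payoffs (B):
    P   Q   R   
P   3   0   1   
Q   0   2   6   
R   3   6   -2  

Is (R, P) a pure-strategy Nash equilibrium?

Holding Agent 2 at P: Agent 1 gets 2 from R but could get 6 by switching to Q. Agent 1 has a profitable deviation.

No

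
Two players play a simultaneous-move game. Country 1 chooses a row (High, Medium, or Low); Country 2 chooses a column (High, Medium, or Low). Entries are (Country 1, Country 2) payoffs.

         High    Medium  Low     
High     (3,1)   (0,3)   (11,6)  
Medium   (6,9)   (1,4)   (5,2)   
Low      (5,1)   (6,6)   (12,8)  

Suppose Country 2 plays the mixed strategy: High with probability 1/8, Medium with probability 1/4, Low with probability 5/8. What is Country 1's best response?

Low

Compute Country 1's expected payoff from each pure strategy against the given mix.
High: (1/8)·3 + (1/4)·0 + (5/8)·11 = 29/4
Medium: (1/8)·6 + (1/4)·1 + (5/8)·5 = 33/8
Low: (1/8)·5 + (1/4)·6 + (5/8)·12 = 77/8
Highest expected payoff is 77/8, from Low.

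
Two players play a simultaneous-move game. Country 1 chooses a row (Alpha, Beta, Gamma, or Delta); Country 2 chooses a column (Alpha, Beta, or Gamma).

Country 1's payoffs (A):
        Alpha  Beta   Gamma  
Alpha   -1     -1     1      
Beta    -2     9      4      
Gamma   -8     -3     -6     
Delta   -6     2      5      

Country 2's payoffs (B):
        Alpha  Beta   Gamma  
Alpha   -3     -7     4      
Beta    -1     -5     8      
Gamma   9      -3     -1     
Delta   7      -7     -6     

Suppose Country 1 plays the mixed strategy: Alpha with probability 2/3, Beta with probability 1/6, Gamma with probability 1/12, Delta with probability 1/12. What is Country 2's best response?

Gamma

Compute Country 2's expected payoff from each pure strategy against the given mix.
Alpha: (2/3)·(-3) + (1/6)·(-1) + (1/12)·9 + (1/12)·7 = -5/6
Beta: (2/3)·(-7) + (1/6)·(-5) + (1/12)·(-3) + (1/12)·(-7) = -19/3
Gamma: (2/3)·4 + (1/6)·8 + (1/12)·(-1) + (1/12)·(-6) = 41/12
Highest expected payoff is 41/12, from Gamma.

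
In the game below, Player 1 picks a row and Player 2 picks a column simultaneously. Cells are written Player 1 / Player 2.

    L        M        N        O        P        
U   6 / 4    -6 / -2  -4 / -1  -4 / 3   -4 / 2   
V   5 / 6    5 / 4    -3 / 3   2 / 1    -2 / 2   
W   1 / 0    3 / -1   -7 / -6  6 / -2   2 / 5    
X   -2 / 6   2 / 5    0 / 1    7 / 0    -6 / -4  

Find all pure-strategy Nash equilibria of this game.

(U, L) and (W, P)

Check mutual best responses: a cell is a NE iff neither player can gain by unilaterally deviating.
Player 1's best responses — vs L: U (payoff 6); vs M: V (payoff 5); vs N: X (payoff 0); vs O: X (payoff 7); vs P: W (payoff 2).
Player 2's best responses — vs U: L (payoff 4); vs V: L (payoff 6); vs W: P (payoff 5); vs X: L (payoff 6).
Mutual best responses occur at (U, L) and (W, P); at each, neither player gains by switching.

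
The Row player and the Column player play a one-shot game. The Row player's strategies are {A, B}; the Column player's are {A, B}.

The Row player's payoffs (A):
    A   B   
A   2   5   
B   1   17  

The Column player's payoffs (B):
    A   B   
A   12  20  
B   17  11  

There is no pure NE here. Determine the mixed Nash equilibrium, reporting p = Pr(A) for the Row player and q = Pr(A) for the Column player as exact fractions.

In a mixed NE each player is indifferent between their pure strategies, so the opponent's mix sets the indifference.
The Column player indifferent between A and B: p·12 + (1−p)·17 = p·20 + (1−p)·11 ⟹ 17 + (-5)p = 11 + 9p ⟹ p = 3/7.
The Row player indifferent between A and B: q·2 + (1−q)·5 = q·1 + (1−q)·17 ⟹ 5 + (-3)q = 17 + (-16)q ⟹ q = 12/13.

p = 3/7, q = 12/13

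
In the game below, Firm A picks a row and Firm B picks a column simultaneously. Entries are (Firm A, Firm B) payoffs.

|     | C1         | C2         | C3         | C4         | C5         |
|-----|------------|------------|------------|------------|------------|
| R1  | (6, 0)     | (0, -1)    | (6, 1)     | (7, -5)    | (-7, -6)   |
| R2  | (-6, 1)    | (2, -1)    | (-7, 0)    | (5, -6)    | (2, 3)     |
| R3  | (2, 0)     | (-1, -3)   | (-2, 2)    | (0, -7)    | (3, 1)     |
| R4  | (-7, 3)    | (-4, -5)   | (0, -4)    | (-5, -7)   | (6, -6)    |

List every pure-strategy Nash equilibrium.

Check mutual best responses: a cell is a NE iff neither player can gain by unilaterally deviating.
Firm A's best responses — vs C1: R1 (payoff 6); vs C2: R2 (payoff 2); vs C3: R1 (payoff 6); vs C4: R1 (payoff 7); vs C5: R4 (payoff 6).
Firm B's best responses — vs R1: C3 (payoff 1); vs R2: C5 (payoff 3); vs R3: C3 (payoff 2); vs R4: C1 (payoff 3).
The only mutual best response is (R1, C3); neither player gains by switching there.

(R1, C3)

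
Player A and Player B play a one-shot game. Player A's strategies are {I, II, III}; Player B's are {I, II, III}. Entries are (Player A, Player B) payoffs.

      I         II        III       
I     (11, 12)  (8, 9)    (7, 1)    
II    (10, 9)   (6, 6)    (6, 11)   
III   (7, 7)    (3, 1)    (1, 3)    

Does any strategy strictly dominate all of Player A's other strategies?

I

Check whether one of Player A's strategies beats all alternatives regardless of what the opponent does.
I strictly dominates: vs I: 11 > each of {10, 7}; vs II: 8 > each of {6, 3}; vs III: 7 > each of {6, 1}.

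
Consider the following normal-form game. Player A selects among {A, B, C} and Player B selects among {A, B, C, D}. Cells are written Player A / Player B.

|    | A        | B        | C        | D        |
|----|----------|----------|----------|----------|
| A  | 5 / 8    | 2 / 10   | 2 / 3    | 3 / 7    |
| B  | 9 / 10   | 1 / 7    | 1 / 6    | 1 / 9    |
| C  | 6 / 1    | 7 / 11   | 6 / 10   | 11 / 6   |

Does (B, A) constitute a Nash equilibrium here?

Holding Player B at A: Player A gets 9 from B, versus 5 from A, 6 from C. No profitable deviation for Player A.
Holding Player A at B: Player B gets 10 from A, versus 7 from B, 6 from C, 9 from D. No profitable deviation for Player B either.

Yes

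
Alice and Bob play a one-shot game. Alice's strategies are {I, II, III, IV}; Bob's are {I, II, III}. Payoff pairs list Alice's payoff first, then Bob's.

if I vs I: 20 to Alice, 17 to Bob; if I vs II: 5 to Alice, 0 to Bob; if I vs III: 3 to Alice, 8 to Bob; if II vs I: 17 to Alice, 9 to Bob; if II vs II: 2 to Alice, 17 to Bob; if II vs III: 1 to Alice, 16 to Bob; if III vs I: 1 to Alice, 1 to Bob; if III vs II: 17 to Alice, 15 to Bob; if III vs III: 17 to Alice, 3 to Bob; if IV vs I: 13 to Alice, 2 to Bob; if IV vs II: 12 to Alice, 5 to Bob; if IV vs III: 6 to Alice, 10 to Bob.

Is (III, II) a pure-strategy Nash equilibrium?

Yes

Holding Bob at II: Alice gets 17 from III, versus 5 from I, 2 from II, 12 from IV. No profitable deviation for Alice.
Holding Alice at III: Bob gets 15 from II, versus 1 from I, 3 from III. No profitable deviation for Bob either.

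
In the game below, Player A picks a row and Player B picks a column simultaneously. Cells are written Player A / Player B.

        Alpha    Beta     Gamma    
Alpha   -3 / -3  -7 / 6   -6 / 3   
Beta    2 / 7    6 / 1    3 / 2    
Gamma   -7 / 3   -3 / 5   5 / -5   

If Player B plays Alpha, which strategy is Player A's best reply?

Beta

With Player B fixed at Alpha, Player A's payoffs are: Alpha → -3, Beta → 2, Gamma → -7.
The maximum is 2, achieved by Beta.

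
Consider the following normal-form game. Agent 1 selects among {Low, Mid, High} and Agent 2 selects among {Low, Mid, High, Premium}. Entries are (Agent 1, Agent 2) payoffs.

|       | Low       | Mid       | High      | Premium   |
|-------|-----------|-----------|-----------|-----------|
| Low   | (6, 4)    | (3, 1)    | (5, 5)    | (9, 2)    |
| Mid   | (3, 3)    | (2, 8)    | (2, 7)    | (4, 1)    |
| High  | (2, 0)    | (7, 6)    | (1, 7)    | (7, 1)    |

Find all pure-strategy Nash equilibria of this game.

(Low, High)

A profile is a Nash equilibrium when each player is best-responding to the other.
Agent 1's best responses — vs Low: Low (payoff 6); vs Mid: High (payoff 7); vs High: Low (payoff 5); vs Premium: Low (payoff 9).
Agent 2's best responses — vs Low: High (payoff 5); vs Mid: Mid (payoff 8); vs High: High (payoff 7).
The only mutual best response is (Low, High); neither player gains by switching there.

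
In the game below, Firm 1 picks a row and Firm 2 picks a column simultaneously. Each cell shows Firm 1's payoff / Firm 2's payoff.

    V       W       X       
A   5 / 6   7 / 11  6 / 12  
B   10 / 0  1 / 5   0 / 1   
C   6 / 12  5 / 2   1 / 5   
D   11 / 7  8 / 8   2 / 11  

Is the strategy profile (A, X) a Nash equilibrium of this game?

Holding Firm 2 at X: Firm 1 gets 6 from A, versus 0 from B, 1 from C, 2 from D. No profitable deviation for Firm 1.
Holding Firm 1 at A: Firm 2 gets 12 from X, versus 6 from V, 11 from W. No profitable deviation for Firm 2 either.

Yes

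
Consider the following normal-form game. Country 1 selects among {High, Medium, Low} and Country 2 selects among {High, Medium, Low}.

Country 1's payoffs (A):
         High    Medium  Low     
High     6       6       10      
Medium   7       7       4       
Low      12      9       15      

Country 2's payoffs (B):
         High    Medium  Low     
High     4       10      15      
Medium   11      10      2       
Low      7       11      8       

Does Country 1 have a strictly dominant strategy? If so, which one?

Low

A strategy is strictly dominant if it gives Country 1 a strictly higher payoff than every other strategy, against every choice by the opponent.
Low strictly dominates: vs High: 12 > each of {6, 7}; vs Medium: 9 > each of {6, 7}; vs Low: 15 > each of {10, 4}.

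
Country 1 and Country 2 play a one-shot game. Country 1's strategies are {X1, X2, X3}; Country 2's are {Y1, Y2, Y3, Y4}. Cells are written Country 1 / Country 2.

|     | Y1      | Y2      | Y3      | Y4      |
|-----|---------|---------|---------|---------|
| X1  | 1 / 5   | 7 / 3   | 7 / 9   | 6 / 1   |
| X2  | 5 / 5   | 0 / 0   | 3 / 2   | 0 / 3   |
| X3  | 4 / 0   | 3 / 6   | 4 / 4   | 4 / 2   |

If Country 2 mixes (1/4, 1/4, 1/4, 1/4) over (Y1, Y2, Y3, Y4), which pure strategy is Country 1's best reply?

X1

Country 1's best reply maximizes expected payoff against the mix.
X1: (1/4)·1 + (1/4)·7 + (1/4)·7 + (1/4)·6 = 21/4
X2: (1/4)·5 + (1/4)·0 + (1/4)·3 + (1/4)·0 = 2
X3: (1/4)·4 + (1/4)·3 + (1/4)·4 + (1/4)·4 = 15/4
Highest expected payoff is 21/4, from X1.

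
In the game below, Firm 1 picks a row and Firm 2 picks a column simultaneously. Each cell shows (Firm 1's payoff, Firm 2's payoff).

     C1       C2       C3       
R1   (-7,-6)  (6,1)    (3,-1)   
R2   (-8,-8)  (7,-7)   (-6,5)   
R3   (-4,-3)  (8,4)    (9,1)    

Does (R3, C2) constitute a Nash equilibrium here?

Holding Firm 2 at C2: Firm 1 gets 8 from R3, versus 6 from R1, 7 from R2. No profitable deviation for Firm 1.
Holding Firm 1 at R3: Firm 2 gets 4 from C2, versus -3 from C1, 1 from C3. No profitable deviation for Firm 2 either.

Yes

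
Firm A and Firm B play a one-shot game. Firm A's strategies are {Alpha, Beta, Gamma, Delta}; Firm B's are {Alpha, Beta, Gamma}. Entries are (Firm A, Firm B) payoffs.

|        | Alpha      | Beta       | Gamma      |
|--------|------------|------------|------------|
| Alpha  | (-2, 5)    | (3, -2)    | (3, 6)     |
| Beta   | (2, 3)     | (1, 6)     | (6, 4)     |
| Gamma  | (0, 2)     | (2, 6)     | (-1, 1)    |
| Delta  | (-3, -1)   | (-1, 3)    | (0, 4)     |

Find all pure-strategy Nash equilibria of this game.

There is no pure-strategy Nash equilibrium

Check mutual best responses: a cell is a NE iff neither player can gain by unilaterally deviating.
Firm A's best responses — vs Alpha: Beta (payoff 2); vs Beta: Alpha (payoff 3); vs Gamma: Beta (payoff 6).
Firm B's best responses — vs Alpha: Gamma (payoff 6); vs Beta: Beta (payoff 6); vs Gamma: Beta (payoff 6); vs Delta: Gamma (payoff 4).
No cell has both players best-responding. For instance, Firm A's best reply to Gamma is Beta, but against Beta Firm B prefers Beta over Gamma.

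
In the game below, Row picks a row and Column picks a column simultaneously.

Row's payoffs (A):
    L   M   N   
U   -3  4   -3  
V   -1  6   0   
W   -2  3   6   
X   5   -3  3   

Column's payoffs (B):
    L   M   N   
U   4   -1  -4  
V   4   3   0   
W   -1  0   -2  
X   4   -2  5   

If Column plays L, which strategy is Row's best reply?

With Column fixed at L, Row's payoffs are: U → -3, V → -1, W → -2, X → 5.
The maximum is 5, achieved by X.

X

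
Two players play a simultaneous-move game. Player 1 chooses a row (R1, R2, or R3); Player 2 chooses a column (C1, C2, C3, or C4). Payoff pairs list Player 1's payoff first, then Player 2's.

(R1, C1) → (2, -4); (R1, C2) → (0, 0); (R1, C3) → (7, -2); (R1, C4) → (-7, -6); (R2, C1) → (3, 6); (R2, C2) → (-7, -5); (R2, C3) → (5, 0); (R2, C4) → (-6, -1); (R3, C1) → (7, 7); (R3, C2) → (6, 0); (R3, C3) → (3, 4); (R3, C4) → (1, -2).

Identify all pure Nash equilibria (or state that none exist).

(R3, C1)

A profile is a Nash equilibrium when each player is best-responding to the other.
Player 1's best responses — vs C1: R3 (payoff 7); vs C2: R3 (payoff 6); vs C3: R1 (payoff 7); vs C4: R3 (payoff 1).
Player 2's best responses — vs R1: C2 (payoff 0); vs R2: C1 (payoff 6); vs R3: C1 (payoff 7).
The only mutual best response is (R3, C1); neither player gains by switching there.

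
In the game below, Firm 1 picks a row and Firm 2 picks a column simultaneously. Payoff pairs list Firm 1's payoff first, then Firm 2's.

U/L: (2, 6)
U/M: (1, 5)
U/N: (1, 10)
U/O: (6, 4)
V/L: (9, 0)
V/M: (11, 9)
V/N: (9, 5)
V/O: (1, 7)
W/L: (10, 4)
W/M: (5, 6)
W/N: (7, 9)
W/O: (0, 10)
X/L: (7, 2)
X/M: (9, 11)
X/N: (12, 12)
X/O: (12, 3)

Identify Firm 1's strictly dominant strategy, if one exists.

No strictly dominant strategy

A strategy is strictly dominant if it gives Firm 1 a strictly higher payoff than every other strategy, against every choice by the opponent.
U is not dominant: against L, V gives 9 > 2.
V is not dominant: against L, W gives 10 > 9.
W is not dominant: against M, V gives 11 > 5.
X is not dominant: against L, V gives 9 > 7.
No single strategy is best against every opponent action.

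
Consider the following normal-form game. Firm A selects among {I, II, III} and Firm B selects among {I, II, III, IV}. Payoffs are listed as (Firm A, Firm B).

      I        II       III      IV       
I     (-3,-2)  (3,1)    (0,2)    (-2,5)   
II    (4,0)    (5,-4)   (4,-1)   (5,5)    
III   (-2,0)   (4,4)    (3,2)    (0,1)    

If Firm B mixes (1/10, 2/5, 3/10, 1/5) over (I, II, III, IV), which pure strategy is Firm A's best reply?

Firm A's best reply maximizes expected payoff against the mix.
I: (1/10)·(-3) + (2/5)·3 + (3/10)·0 + (1/5)·(-2) = 1/2
II: (1/10)·4 + (2/5)·5 + (3/10)·4 + (1/5)·5 = 23/5
III: (1/10)·(-2) + (2/5)·4 + (3/10)·3 + (1/5)·0 = 23/10
Highest expected payoff is 23/5, from II.

II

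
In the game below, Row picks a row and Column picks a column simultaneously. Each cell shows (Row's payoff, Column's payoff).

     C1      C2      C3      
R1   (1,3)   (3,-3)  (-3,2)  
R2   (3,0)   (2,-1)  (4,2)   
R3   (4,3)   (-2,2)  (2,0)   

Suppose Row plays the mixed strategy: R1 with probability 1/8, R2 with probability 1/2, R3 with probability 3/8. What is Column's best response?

Column's best reply maximizes expected payoff against the mix.
C1: (1/8)·3 + (1/2)·0 + (3/8)·3 = 3/2
C2: (1/8)·(-3) + (1/2)·(-1) + (3/8)·2 = -1/8
C3: (1/8)·2 + (1/2)·2 + (3/8)·0 = 5/4
Highest expected payoff is 3/2, from C1.

C1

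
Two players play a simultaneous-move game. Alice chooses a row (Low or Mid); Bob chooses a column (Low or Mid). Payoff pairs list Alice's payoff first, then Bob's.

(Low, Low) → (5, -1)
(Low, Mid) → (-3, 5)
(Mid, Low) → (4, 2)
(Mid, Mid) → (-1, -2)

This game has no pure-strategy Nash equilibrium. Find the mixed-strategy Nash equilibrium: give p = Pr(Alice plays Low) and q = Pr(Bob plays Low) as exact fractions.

p = 2/5, q = 2/3

In a mixed NE each player is indifferent between their pure strategies, so the opponent's mix sets the indifference.
Bob indifferent between Low and Mid: p·(-1) + (1−p)·2 = p·5 + (1−p)·(-2) ⟹ 2 + (-3)p = (-2) + 7p ⟹ p = 2/5.
Alice indifferent between Low and Mid: q·5 + (1−q)·(-3) = q·4 + (1−q)·(-1) ⟹ (-3) + 8q = (-1) + 5q ⟹ q = 2/3.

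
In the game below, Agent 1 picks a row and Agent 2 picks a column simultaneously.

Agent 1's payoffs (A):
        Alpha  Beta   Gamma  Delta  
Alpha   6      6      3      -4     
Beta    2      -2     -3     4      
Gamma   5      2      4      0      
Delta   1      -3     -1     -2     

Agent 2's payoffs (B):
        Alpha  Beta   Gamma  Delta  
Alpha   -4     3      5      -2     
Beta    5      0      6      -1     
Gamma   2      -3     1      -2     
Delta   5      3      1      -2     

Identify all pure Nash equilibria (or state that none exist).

No pure-strategy Nash equilibrium

Check mutual best responses: a cell is a NE iff neither player can gain by unilaterally deviating.
Agent 1's best responses — vs Alpha: Alpha (payoff 6); vs Beta: Alpha (payoff 6); vs Gamma: Gamma (payoff 4); vs Delta: Beta (payoff 4).
Agent 2's best responses — vs Alpha: Gamma (payoff 5); vs Beta: Gamma (payoff 6); vs Gamma: Alpha (payoff 2); vs Delta: Alpha (payoff 5).
No cell has both players best-responding. For instance, Agent 1's best reply to Beta is Alpha, but against Alpha Agent 2 prefers Gamma over Beta.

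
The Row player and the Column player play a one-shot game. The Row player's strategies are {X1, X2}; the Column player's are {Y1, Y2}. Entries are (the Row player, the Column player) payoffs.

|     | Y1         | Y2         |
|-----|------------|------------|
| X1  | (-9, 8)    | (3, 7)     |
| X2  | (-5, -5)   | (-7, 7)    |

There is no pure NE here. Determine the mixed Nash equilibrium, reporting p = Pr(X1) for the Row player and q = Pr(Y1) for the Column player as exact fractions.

In a mixed NE each player is indifferent between their pure strategies, so the opponent's mix sets the indifference.
The Column player indifferent between Y1 and Y2: p·8 + (1−p)·(-5) = p·7 + (1−p)·7 ⟹ (-5) + 13p = 7 + 0p ⟹ p = 12/13.
The Row player indifferent between X1 and X2: q·(-9) + (1−q)·3 = q·(-5) + (1−q)·(-7) ⟹ 3 + (-12)q = (-7) + 2q ⟹ q = 5/7.

p = 12/13, q = 5/7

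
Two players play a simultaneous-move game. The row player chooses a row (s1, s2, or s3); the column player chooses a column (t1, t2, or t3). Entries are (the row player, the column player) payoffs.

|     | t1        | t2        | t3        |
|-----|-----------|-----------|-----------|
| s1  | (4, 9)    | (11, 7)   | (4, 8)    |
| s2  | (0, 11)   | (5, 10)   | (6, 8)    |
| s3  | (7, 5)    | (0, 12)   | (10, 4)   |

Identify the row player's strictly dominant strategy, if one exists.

Check whether one of the row player's strategies beats all alternatives regardless of what the opponent does.
s1 is not dominant: against t1, s3 gives 7 > 4.
s2 is not dominant: against t1, s1 gives 4 > 0.
s3 is not dominant: against t2, s1 gives 11 > 0.
No single strategy is best against every opponent action.

None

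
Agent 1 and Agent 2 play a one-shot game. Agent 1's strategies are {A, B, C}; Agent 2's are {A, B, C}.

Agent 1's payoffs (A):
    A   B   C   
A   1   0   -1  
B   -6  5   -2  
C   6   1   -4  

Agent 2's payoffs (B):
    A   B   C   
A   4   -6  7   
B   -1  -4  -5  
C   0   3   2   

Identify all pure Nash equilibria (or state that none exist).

(A, C)

A profile is a Nash equilibrium when each player is best-responding to the other.
Agent 1's best responses — vs A: C (payoff 6); vs B: B (payoff 5); vs C: A (payoff -1).
Agent 2's best responses — vs A: C (payoff 7); vs B: A (payoff -1); vs C: B (payoff 3).
The only mutual best response is (A, C); neither player gains by switching there.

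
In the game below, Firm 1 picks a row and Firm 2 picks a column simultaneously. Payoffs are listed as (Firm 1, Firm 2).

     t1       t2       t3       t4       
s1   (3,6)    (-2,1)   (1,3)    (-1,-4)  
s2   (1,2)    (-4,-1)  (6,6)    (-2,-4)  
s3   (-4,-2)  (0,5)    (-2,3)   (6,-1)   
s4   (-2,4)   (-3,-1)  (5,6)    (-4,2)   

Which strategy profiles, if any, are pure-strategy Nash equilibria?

A profile is a Nash equilibrium when each player is best-responding to the other.
Firm 1's best responses — vs t1: s1 (payoff 3); vs t2: s3 (payoff 0); vs t3: s2 (payoff 6); vs t4: s3 (payoff 6).
Firm 2's best responses — vs s1: t1 (payoff 6); vs s2: t3 (payoff 6); vs s3: t2 (payoff 5); vs s4: t3 (payoff 6).
Mutual best responses occur at (s1, t1), (s2, t3), and (s3, t2); at each, neither player gains by switching.

(s1, t1), (s2, t3), and (s3, t2)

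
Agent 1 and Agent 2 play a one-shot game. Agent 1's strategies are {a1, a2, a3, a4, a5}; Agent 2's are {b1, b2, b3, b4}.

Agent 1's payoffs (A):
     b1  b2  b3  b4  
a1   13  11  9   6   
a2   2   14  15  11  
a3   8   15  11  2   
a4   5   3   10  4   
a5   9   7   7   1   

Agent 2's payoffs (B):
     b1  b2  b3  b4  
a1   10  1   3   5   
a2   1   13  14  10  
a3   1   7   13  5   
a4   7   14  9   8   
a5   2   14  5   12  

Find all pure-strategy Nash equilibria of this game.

(a1, b1) and (a2, b3)

A profile is a Nash equilibrium when each player is best-responding to the other.
Agent 1's best responses — vs b1: a1 (payoff 13); vs b2: a3 (payoff 15); vs b3: a2 (payoff 15); vs b4: a2 (payoff 11).
Agent 2's best responses — vs a1: b1 (payoff 10); vs a2: b3 (payoff 14); vs a3: b3 (payoff 13); vs a4: b2 (payoff 14); vs a5: b2 (payoff 14).
Mutual best responses occur at (a1, b1) and (a2, b3); at each, neither player gains by switching.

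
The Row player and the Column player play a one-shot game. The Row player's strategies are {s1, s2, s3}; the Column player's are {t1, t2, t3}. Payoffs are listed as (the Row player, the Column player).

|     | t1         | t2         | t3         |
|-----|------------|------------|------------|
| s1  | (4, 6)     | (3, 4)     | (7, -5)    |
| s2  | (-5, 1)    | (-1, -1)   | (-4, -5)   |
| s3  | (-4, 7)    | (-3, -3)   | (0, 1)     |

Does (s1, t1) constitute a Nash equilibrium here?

Yes

Holding the Column player at t1: the Row player gets 4 from s1, versus -5 from s2, -4 from s3. No profitable deviation for the Row player.
Holding the Row player at s1: the Column player gets 6 from t1, versus 4 from t2, -5 from t3. No profitable deviation for the Column player either.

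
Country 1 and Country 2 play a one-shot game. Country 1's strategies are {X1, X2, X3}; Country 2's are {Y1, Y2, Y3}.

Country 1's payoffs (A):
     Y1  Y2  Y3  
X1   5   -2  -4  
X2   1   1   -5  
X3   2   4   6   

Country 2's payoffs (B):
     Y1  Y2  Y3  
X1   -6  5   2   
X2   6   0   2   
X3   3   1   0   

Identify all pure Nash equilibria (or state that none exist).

No pure-strategy Nash equilibrium

Find each player's best response to every opponent strategy; NE are the intersections.
Country 1's best responses — vs Y1: X1 (payoff 5); vs Y2: X3 (payoff 4); vs Y3: X3 (payoff 6).
Country 2's best responses — vs X1: Y2 (payoff 5); vs X2: Y1 (payoff 6); vs X3: Y1 (payoff 3).
No cell has both players best-responding. For instance, Country 1's best reply to Y2 is X3, but against X3 Country 2 prefers Y1 over Y2.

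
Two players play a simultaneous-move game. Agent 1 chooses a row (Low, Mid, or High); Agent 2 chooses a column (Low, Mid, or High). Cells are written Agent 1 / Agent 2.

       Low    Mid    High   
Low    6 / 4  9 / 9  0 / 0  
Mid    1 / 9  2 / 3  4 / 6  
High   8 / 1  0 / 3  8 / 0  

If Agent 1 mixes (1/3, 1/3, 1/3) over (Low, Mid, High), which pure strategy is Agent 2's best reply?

Compute Agent 2's expected payoff from each pure strategy against the given mix.
Low: (1/3)·4 + (1/3)·9 + (1/3)·1 = 14/3
Mid: (1/3)·9 + (1/3)·3 + (1/3)·3 = 5
High: (1/3)·0 + (1/3)·6 + (1/3)·0 = 2
Highest expected payoff is 5, from Mid.

Mid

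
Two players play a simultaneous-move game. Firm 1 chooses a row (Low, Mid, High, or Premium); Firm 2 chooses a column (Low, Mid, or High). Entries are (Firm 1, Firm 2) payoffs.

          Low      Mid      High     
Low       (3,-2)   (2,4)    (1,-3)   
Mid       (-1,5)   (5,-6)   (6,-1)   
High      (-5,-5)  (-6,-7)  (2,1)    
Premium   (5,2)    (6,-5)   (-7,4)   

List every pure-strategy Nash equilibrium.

Check mutual best responses: a cell is a NE iff neither player can gain by unilaterally deviating.
Firm 1's best responses — vs Low: Premium (payoff 5); vs Mid: Premium (payoff 6); vs High: Mid (payoff 6).
Firm 2's best responses — vs Low: Mid (payoff 4); vs Mid: Low (payoff 5); vs High: High (payoff 1); vs Premium: High (payoff 4).
No cell has both players best-responding. For instance, Firm 1's best reply to Mid is Premium, but against Premium Firm 2 prefers High over Mid.

None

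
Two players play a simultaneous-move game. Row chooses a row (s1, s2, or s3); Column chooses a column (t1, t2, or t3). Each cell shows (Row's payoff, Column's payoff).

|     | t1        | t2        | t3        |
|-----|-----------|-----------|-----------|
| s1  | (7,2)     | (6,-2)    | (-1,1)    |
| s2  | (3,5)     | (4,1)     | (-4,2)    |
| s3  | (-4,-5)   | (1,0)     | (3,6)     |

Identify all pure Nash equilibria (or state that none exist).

Find each player's best response to every opponent strategy; NE are the intersections.
Row's best responses — vs t1: s1 (payoff 7); vs t2: s1 (payoff 6); vs t3: s3 (payoff 3).
Column's best responses — vs s1: t1 (payoff 2); vs s2: t1 (payoff 5); vs s3: t3 (payoff 6).
Mutual best responses occur at (s1, t1) and (s3, t3); at each, neither player gains by switching.

(s1, t1) and (s3, t3)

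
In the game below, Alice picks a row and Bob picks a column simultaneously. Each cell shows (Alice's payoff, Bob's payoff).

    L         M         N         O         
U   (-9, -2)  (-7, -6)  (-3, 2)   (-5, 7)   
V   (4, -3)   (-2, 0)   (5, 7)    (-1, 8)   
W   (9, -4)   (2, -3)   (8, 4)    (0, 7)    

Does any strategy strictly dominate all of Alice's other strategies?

Check whether one of Alice's strategies beats all alternatives regardless of what the opponent does.
W strictly dominates: vs L: 9 > each of {-9, 4}; vs M: 2 > each of {-7, -2}; vs N: 8 > each of {-3, 5}; vs O: 0 > each of {-5, -1}.

W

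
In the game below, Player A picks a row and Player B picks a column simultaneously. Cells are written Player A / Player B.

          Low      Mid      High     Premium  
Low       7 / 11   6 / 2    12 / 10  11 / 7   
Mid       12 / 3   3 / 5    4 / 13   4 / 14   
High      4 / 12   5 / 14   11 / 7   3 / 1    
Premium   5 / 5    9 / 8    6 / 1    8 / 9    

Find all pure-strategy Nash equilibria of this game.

No pure-strategy Nash equilibrium

Find each player's best response to every opponent strategy; NE are the intersections.
Player A's best responses — vs Low: Mid (payoff 12); vs Mid: Premium (payoff 9); vs High: Low (payoff 12); vs Premium: Low (payoff 11).
Player B's best responses — vs Low: Low (payoff 11); vs Mid: Premium (payoff 14); vs High: Mid (payoff 14); vs Premium: Premium (payoff 9).
No cell has both players best-responding. For instance, Player A's best reply to Mid is Premium, but against Premium Player B prefers Premium over Mid.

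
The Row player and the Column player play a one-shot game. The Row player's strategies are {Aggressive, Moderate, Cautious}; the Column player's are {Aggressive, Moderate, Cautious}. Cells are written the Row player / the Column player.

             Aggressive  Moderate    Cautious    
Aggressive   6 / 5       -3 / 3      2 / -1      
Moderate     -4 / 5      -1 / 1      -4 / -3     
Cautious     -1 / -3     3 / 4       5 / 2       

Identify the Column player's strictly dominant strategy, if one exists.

Check whether one of the Column player's strategies beats all alternatives regardless of what the opponent does.
Aggressive is not dominant: against Cautious, Moderate gives 4 > -3.
Moderate is not dominant: against Aggressive, Aggressive gives 5 > 3.
Cautious is not dominant: against Aggressive, Aggressive gives 5 > -1.
No single strategy is best against every opponent action.

No strictly dominant strategy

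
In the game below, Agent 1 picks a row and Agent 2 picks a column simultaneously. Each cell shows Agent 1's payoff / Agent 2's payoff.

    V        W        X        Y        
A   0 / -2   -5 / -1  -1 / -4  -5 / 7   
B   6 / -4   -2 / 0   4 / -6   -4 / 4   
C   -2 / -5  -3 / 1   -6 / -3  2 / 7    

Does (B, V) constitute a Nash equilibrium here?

Holding Agent 2 at V: Agent 1 gets 6 from B, versus 0 from A, -2 from C. No profitable deviation for Agent 1.
Holding Agent 1 at B: Agent 2 gets -4 from V but could get 4 by switching to Y. Agent 2 has a profitable deviation.

No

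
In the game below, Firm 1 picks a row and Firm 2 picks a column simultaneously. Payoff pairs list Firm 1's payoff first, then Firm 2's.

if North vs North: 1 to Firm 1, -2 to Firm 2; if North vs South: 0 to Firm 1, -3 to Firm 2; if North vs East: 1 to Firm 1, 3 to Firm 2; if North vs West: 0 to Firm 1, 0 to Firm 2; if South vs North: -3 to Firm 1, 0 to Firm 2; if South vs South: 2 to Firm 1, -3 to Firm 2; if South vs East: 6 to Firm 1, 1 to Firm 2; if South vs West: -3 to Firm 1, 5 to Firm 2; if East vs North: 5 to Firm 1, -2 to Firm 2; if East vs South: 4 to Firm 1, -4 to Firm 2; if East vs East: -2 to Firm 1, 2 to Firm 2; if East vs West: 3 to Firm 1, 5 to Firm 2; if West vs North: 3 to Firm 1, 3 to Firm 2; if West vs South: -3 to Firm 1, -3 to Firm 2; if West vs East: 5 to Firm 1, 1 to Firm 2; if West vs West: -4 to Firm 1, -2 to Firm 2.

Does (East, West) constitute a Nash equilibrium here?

Holding Firm 2 at West: Firm 1 gets 3 from East, versus 0 from North, -3 from South, -4 from West. No profitable deviation for Firm 1.
Holding Firm 1 at East: Firm 2 gets 5 from West, versus -2 from North, -4 from South, 2 from East. No profitable deviation for Firm 2 either.

Yes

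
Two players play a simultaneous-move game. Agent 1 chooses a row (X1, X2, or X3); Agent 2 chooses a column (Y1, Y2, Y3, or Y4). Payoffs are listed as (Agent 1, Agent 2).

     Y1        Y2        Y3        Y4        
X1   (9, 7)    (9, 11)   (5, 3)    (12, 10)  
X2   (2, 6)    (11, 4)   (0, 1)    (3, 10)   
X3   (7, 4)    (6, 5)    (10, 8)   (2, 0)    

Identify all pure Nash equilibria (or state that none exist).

Find each player's best response to every opponent strategy; NE are the intersections.
Agent 1's best responses — vs Y1: X1 (payoff 9); vs Y2: X2 (payoff 11); vs Y3: X3 (payoff 10); vs Y4: X1 (payoff 12).
Agent 2's best responses — vs X1: Y2 (payoff 11); vs X2: Y4 (payoff 10); vs X3: Y3 (payoff 8).
The only mutual best response is (X3, Y3); neither player gains by switching there.

(X3, Y3)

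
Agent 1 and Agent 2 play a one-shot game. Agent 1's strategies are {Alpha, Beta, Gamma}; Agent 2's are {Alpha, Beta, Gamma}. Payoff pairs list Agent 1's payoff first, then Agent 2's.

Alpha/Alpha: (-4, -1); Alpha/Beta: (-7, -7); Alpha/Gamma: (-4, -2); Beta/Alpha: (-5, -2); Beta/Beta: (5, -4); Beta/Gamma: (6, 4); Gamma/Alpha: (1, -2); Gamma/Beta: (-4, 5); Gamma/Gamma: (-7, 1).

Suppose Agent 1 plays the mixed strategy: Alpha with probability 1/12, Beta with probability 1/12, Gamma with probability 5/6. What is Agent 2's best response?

Beta

Compute Agent 2's expected payoff from each pure strategy against the given mix.
Alpha: (1/12)·(-1) + (1/12)·(-2) + (5/6)·(-2) = -23/12
Beta: (1/12)·(-7) + (1/12)·(-4) + (5/6)·5 = 13/4
Gamma: (1/12)·(-2) + (1/12)·4 + (5/6)·1 = 1
Highest expected payoff is 13/4, from Beta.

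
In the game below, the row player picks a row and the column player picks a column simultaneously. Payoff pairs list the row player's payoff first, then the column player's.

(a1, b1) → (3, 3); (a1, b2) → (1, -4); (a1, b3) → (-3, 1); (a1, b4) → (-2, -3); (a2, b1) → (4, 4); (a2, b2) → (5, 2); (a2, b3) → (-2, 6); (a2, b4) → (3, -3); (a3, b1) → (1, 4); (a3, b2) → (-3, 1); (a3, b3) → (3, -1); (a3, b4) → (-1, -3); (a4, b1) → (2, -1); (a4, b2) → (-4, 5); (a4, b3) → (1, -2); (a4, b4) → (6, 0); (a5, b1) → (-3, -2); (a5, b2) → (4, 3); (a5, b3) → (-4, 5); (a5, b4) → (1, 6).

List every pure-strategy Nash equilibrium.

There is no pure-strategy Nash equilibrium

Find each player's best response to every opponent strategy; NE are the intersections.
The row player's best responses — vs b1: a2 (payoff 4); vs b2: a2 (payoff 5); vs b3: a3 (payoff 3); vs b4: a4 (payoff 6).
The column player's best responses — vs a1: b1 (payoff 3); vs a2: b3 (payoff 6); vs a3: b1 (payoff 4); vs a4: b2 (payoff 5); vs a5: b4 (payoff 6).
No cell has both players best-responding. For instance, the row player's best reply to b2 is a2, but against a2 the column player prefers b3 over b2.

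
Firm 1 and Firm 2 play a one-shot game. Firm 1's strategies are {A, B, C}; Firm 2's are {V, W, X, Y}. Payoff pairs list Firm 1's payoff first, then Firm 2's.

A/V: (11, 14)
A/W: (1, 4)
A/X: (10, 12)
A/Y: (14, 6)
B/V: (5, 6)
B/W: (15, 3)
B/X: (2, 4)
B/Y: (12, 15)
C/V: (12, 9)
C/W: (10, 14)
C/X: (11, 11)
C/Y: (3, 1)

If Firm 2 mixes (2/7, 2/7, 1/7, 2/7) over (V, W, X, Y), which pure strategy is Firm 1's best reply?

B

Firm 1's best reply maximizes expected payoff against the mix.
A: (2/7)·11 + (2/7)·1 + (1/7)·10 + (2/7)·14 = 62/7
B: (2/7)·5 + (2/7)·15 + (1/7)·2 + (2/7)·12 = 66/7
C: (2/7)·12 + (2/7)·10 + (1/7)·11 + (2/7)·3 = 61/7
Highest expected payoff is 66/7, from B.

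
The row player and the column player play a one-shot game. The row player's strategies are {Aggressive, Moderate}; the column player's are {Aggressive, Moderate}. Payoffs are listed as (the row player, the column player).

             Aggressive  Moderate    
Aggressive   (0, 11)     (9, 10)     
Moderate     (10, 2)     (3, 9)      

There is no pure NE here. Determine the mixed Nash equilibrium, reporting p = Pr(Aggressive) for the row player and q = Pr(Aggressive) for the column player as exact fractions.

Each player's mixing probability is pinned down by making the *other* player indifferent.
The column player indifferent between Aggressive and Moderate: p·11 + (1−p)·2 = p·10 + (1−p)·9 ⟹ 2 + 9p = 9 + 1p ⟹ p = 7/8.
The row player indifferent between Aggressive and Moderate: q·0 + (1−q)·9 = q·10 + (1−q)·3 ⟹ 9 + (-9)q = 3 + 7q ⟹ q = 3/8.

p = 7/8, q = 3/8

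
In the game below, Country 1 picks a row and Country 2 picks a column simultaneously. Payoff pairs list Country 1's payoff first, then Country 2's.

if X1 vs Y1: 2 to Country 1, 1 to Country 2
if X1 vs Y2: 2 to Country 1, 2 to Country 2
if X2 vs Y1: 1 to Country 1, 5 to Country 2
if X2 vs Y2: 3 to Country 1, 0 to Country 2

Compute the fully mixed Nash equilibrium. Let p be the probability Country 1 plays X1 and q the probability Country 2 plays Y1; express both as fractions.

In a mixed NE each player is indifferent between their pure strategies, so the opponent's mix sets the indifference.
Country 2 indifferent between Y1 and Y2: p·1 + (1−p)·5 = p·2 + (1−p)·0 ⟹ 5 + (-4)p = 0 + 2p ⟹ p = 5/6.
Country 1 indifferent between X1 and X2: q·2 + (1−q)·2 = q·1 + (1−q)·3 ⟹ 2 + 0q = 3 + (-2)q ⟹ q = 1/2.

p = 5/6, q = 1/2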